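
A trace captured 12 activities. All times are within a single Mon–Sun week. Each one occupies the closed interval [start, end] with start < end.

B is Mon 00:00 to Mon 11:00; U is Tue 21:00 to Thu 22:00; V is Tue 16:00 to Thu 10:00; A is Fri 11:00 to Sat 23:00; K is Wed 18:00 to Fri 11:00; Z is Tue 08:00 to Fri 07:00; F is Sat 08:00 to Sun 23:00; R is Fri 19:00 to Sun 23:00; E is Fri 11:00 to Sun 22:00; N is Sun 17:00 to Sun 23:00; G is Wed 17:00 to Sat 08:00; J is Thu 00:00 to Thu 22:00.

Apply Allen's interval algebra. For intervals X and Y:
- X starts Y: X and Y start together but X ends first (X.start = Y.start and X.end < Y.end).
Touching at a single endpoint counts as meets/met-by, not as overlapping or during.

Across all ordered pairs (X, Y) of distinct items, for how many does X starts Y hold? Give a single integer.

Checking all 132 ordered pairs for relation 'starts'; matching pairs in alphabetical order:
(A, E): A starts E ✓
Count: 1.

1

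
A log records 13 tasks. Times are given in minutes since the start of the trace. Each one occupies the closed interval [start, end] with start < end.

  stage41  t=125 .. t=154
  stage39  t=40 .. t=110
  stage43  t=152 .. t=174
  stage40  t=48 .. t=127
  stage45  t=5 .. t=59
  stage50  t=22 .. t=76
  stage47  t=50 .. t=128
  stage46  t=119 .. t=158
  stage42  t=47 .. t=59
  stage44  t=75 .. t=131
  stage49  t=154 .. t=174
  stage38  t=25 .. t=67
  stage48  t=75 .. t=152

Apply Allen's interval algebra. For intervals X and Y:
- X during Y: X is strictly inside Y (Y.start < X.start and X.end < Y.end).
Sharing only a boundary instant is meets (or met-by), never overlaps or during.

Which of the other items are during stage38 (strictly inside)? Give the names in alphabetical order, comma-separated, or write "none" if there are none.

stage42

Target stage38 = [t=25, t=67].
stage39 [t=40, t=110] → overlapped-by → no.
stage40 [t=48, t=127] → overlapped-by → no.
stage41 [t=125, t=154] → after → no.
stage42 [t=47, t=59] → during → yes.
stage43 [t=152, t=174] → after → no.
stage44 [t=75, t=131] → after → no.
stage45 [t=5, t=59] → overlaps → no.
stage46 [t=119, t=158] → after → no.
stage47 [t=50, t=128] → overlapped-by → no.
stage48 [t=75, t=152] → after → no.
stage49 [t=154, t=174] → after → no.
stage50 [t=22, t=76] → contains → no.
Result: stage42.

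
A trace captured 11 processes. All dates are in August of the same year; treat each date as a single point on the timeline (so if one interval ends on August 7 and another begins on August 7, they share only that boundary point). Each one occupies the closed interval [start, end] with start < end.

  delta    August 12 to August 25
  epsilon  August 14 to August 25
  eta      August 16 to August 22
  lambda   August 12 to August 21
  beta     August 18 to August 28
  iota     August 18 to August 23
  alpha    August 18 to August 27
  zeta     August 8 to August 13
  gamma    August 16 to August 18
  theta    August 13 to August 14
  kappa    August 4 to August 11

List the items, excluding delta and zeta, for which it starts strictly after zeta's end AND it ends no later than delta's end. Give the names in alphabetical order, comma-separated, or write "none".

Conditions: its start is strictly after zeta's end (X.start > August 13) AND its end is no later than delta's end (X.end <= August 25).
alpha: start August 18 > August 13? ✓; end August 27 <= August 25? ✗ → no.
beta: start August 18 > August 13? ✓; end August 28 <= August 25? ✗ → no.
epsilon: start August 14 > August 13? ✓; end August 25 <= August 25? ✓ → yes.
eta: start August 16 > August 13? ✓; end August 22 <= August 25? ✓ → yes.
gamma: start August 16 > August 13? ✓; end August 18 <= August 25? ✓ → yes.
iota: start August 18 > August 13? ✓; end August 23 <= August 25? ✓ → yes.
kappa: start August 4 > August 13? ✗; end August 11 <= August 25? ✓ → no.
lambda: start August 12 > August 13? ✗; end August 21 <= August 25? ✓ → no.
theta: start August 13 > August 13? ✗; end August 14 <= August 25? ✓ → no.
Result: epsilon, eta, gamma, iota.

epsilon, eta, gamma, iota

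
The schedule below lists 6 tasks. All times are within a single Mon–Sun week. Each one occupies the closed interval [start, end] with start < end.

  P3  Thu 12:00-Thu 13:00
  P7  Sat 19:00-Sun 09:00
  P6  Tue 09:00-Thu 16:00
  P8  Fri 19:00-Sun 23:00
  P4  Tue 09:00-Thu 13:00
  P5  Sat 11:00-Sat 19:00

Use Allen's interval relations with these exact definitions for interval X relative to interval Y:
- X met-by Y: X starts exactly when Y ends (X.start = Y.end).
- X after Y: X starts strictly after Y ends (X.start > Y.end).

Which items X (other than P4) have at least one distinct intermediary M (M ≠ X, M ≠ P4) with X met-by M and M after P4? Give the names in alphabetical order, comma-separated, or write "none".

Target P4 = [Tue 09:00, Thu 13:00].
Intermediaries M with M after P4: P5, P7, P8.
Via P5 — items with X met-by P5: P7.
Via P7 — items with X met-by P7: none.
Via P8 — items with X met-by P8: none.
Union: P7.

P7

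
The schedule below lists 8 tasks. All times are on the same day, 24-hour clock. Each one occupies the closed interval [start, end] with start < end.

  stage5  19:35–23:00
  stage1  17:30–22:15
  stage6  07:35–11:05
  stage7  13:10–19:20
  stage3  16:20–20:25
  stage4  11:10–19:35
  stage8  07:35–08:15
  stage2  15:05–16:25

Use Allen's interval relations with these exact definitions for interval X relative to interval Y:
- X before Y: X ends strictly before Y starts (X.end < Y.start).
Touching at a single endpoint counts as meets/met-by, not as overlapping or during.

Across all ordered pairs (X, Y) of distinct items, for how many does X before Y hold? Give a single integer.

Checking all 56 ordered pairs for relation 'before'; matching pairs in alphabetical order:
(stage2, stage1): stage2 before stage1 ✓
(stage2, stage5): stage2 before stage5 ✓
(stage6, stage1): stage6 before stage1 ✓
(stage6, stage2): stage6 before stage2 ✓
(stage6, stage3): stage6 before stage3 ✓
(stage6, stage4): stage6 before stage4 ✓
(stage6, stage5): stage6 before stage5 ✓
(stage6, stage7): stage6 before stage7 ✓
(stage7, stage5): stage7 before stage5 ✓
(stage8, stage1): stage8 before stage1 ✓
(stage8, stage2): stage8 before stage2 ✓
(stage8, stage3): stage8 before stage3 ✓
(stage8, stage4): stage8 before stage4 ✓
(stage8, stage5): stage8 before stage5 ✓
(stage8, stage7): stage8 before stage7 ✓
Count: 15.

15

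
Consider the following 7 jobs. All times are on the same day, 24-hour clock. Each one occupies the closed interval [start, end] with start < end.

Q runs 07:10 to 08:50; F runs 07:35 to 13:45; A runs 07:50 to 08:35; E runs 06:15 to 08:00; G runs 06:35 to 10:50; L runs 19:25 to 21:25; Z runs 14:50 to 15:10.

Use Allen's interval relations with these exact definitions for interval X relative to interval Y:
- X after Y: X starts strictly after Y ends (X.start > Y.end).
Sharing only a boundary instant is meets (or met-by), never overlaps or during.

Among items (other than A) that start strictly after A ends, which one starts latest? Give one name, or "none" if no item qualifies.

L

Target A = [07:50, 08:35].
E [06:15, 08:00] → overlaps → excluded.
F [07:35, 13:45] → contains → excluded.
G [06:35, 10:50] → contains → excluded.
L [19:25, 21:25] → after → candidate.
Q [07:10, 08:50] → contains → excluded.
Z [14:50, 15:10] → after → candidate.
Among candidates, latest start is 19:25 → L.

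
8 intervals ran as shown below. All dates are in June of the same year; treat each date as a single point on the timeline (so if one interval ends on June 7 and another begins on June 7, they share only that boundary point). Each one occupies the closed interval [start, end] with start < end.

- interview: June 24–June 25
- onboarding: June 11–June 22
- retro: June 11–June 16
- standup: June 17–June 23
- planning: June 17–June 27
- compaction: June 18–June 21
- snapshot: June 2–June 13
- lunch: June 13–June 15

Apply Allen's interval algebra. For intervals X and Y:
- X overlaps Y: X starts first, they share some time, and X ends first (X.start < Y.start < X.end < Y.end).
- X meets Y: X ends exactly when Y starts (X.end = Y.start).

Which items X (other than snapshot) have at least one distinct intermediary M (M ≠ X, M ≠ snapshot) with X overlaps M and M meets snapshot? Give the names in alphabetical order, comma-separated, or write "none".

none

Target snapshot = [June 2, June 13].
Intermediaries M with M meets snapshot: none.
Union: none.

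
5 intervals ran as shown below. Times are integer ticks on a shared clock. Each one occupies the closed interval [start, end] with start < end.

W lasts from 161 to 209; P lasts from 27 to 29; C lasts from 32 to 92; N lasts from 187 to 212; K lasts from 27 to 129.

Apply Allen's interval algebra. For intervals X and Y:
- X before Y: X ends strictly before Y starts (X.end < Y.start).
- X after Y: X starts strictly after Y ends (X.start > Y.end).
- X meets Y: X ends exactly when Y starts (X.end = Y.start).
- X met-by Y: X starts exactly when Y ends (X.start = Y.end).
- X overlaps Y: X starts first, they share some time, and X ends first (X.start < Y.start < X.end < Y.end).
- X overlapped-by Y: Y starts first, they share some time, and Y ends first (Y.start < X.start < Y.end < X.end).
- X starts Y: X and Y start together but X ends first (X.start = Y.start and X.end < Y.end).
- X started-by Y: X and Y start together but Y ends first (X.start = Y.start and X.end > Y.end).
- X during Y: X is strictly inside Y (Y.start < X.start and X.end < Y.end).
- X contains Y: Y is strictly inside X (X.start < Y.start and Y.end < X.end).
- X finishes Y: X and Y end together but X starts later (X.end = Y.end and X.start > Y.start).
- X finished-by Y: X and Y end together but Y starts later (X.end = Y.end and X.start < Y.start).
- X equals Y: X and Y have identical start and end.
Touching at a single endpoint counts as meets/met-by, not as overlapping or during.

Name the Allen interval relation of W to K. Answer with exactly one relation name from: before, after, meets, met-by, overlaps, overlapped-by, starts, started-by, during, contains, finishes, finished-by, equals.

after

W = [161, 209]; K = [27, 129].
Compare endpoints: W.start > K.start, W.start > K.end, W.end > K.start, W.end > K.end.
That pattern is 'after'.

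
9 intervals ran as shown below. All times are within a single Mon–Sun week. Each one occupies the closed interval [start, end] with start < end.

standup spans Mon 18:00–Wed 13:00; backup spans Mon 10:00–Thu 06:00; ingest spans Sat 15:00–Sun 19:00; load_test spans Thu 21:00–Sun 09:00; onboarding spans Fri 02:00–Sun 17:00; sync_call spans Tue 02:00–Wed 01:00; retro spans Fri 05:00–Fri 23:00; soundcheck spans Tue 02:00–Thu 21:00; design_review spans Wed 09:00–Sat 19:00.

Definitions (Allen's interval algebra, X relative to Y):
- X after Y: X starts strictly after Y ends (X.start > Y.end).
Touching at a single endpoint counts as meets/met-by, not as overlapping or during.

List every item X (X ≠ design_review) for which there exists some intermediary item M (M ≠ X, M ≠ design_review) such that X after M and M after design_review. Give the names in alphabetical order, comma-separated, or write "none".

none

Target design_review = [Wed 09:00, Sat 19:00].
Intermediaries M with M after design_review: none.
Union: none.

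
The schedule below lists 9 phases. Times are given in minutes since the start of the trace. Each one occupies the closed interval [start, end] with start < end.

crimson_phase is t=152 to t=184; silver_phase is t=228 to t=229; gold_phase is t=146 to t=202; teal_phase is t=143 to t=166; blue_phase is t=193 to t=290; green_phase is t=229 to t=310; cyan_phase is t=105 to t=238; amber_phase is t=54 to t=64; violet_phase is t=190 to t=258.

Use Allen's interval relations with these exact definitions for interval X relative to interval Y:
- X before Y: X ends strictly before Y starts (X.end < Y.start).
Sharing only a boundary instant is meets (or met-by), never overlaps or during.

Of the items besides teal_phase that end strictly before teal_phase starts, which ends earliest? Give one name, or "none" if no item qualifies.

Target teal_phase = [t=143, t=166].
amber_phase [t=54, t=64] → before → candidate.
blue_phase [t=193, t=290] → after → excluded.
crimson_phase [t=152, t=184] → overlapped-by → excluded.
cyan_phase [t=105, t=238] → contains → excluded.
gold_phase [t=146, t=202] → overlapped-by → excluded.
green_phase [t=229, t=310] → after → excluded.
silver_phase [t=228, t=229] → after → excluded.
violet_phase [t=190, t=258] → after → excluded.
Among candidates, earliest end is t=64 → amber_phase.

amber_phase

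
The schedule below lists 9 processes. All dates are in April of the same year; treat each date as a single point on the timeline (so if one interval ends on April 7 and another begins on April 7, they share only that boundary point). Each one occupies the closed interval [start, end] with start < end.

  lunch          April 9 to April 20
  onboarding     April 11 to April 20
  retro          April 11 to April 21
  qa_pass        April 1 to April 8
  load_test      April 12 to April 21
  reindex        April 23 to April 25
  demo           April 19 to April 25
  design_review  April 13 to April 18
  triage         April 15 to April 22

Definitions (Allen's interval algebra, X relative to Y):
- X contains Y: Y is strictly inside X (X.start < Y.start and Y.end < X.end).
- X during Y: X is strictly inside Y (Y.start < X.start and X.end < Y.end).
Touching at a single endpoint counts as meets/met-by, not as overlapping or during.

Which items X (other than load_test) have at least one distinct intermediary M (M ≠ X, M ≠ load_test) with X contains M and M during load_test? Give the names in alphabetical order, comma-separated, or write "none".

lunch, onboarding, retro

Target load_test = [April 12, April 21].
Intermediaries M with M during load_test: design_review.
Via design_review — items with X contains design_review: lunch, onboarding, retro.
Union: lunch, onboarding, retro.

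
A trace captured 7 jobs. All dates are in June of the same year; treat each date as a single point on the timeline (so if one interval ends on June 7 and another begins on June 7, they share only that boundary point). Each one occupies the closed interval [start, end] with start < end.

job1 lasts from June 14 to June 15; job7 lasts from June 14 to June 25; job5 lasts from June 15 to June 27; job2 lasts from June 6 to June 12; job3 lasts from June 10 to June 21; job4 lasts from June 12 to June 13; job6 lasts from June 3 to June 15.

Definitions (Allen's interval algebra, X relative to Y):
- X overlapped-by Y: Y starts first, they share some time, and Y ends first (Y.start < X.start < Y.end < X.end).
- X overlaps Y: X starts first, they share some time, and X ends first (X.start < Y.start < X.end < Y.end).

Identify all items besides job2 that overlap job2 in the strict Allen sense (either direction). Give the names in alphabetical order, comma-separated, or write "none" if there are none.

job3

Target job2 = [June 6, June 12].
job1 [June 14, June 15] → after → no.
job3 [June 10, June 21] → overlapped-by → yes.
job4 [June 12, June 13] → met-by → no.
job5 [June 15, June 27] → after → no.
job6 [June 3, June 15] → contains → no.
job7 [June 14, June 25] → after → no.
Result: job3.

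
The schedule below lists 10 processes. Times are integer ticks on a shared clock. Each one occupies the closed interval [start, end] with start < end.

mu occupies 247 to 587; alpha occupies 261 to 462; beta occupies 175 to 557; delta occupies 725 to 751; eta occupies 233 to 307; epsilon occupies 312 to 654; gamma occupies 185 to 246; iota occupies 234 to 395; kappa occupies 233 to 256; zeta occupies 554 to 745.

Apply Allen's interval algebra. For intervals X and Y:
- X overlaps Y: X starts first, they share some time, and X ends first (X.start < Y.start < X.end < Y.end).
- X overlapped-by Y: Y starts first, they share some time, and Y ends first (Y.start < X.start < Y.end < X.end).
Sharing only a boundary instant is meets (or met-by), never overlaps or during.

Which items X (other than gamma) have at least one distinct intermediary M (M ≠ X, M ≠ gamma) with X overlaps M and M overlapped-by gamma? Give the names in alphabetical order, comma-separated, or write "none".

eta, kappa

Target gamma = [185, 246].
Intermediaries M with M overlapped-by gamma: eta, iota, kappa.
Via eta — items with X overlaps eta: none.
Via iota — items with X overlaps iota: eta, kappa.
Via kappa — items with X overlaps kappa: none.
Union: eta, kappa.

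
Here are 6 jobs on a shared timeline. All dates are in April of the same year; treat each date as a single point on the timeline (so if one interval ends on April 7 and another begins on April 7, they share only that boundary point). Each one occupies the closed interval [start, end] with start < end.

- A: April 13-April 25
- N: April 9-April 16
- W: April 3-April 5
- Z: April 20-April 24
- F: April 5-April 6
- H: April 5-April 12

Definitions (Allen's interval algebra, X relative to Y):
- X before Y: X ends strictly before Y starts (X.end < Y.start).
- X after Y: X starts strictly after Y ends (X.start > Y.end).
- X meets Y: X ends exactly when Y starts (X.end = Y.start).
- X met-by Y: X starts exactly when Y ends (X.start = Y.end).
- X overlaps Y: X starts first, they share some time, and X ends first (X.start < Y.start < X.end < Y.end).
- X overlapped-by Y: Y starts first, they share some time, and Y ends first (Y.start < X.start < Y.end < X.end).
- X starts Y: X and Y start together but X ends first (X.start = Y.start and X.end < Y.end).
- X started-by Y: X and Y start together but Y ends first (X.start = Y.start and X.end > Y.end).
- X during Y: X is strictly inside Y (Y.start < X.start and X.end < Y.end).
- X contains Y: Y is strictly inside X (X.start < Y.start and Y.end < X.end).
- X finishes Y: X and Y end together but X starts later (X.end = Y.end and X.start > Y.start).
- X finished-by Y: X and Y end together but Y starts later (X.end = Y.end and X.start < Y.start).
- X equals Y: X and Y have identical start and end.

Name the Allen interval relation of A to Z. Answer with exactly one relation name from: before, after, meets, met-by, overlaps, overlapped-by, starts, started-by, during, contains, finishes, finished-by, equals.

contains

A = [April 13, April 25]; Z = [April 20, April 24].
Compare endpoints: A.start < Z.start, A.start < Z.end, A.end > Z.start, A.end > Z.end.
That pattern is 'contains'.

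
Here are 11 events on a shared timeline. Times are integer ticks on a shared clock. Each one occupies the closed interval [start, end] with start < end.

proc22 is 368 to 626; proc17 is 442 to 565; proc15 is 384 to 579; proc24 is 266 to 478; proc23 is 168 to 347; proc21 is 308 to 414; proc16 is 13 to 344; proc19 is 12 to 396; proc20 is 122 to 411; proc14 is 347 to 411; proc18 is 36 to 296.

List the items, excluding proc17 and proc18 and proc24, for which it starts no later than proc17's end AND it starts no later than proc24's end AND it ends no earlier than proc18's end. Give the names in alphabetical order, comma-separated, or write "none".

proc14, proc15, proc16, proc19, proc20, proc21, proc22, proc23

Conditions: its start is no later than proc17's end (X.start <= 565) AND its start is no later than proc24's end (X.start <= 478) AND its end is no earlier than proc18's end (X.end >= 296).
proc14: start 347 <= 565? ✓; start 347 <= 478? ✓; end 411 >= 296? ✓ → yes.
proc15: start 384 <= 565? ✓; start 384 <= 478? ✓; end 579 >= 296? ✓ → yes.
proc16: start 13 <= 565? ✓; start 13 <= 478? ✓; end 344 >= 296? ✓ → yes.
proc19: start 12 <= 565? ✓; start 12 <= 478? ✓; end 396 >= 296? ✓ → yes.
proc20: start 122 <= 565? ✓; start 122 <= 478? ✓; end 411 >= 296? ✓ → yes.
proc21: start 308 <= 565? ✓; start 308 <= 478? ✓; end 414 >= 296? ✓ → yes.
proc22: start 368 <= 565? ✓; start 368 <= 478? ✓; end 626 >= 296? ✓ → yes.
proc23: start 168 <= 565? ✓; start 168 <= 478? ✓; end 347 >= 296? ✓ → yes.
Result: proc14, proc15, proc16, proc19, proc20, proc21, proc22, proc23.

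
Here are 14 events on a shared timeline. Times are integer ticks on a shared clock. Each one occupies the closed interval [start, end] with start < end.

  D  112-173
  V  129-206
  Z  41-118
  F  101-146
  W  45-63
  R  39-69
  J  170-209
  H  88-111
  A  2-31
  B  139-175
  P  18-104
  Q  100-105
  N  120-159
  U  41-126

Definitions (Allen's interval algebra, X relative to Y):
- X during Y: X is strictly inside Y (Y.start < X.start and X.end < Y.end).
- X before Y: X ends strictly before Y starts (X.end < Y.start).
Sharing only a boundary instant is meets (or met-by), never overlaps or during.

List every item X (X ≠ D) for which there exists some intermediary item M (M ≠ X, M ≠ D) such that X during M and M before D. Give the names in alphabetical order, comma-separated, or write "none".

Target D = [112, 173].
Intermediaries M with M before D: A, H, P, Q, R, W.
Via A — items with X during A: none.
Via H — items with X during H: Q.
Via P — items with X during P: R, W.
Via Q — items with X during Q: none.
Via R — items with X during R: W.
Via W — items with X during W: none.
Union: Q, R, W.

Q, R, W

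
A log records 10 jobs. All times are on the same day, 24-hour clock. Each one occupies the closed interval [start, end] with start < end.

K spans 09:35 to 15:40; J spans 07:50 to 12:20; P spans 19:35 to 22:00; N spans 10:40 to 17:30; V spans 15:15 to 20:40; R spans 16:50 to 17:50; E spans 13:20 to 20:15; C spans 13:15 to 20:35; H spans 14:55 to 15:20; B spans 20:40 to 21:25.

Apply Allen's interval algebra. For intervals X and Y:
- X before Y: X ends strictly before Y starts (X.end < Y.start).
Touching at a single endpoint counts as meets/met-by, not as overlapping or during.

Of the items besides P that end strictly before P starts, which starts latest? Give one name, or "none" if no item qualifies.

R

Target P = [19:35, 22:00].
B [20:40, 21:25] → during → excluded.
C [13:15, 20:35] → overlaps → excluded.
E [13:20, 20:15] → overlaps → excluded.
H [14:55, 15:20] → before → candidate.
J [07:50, 12:20] → before → candidate.
K [09:35, 15:40] → before → candidate.
N [10:40, 17:30] → before → candidate.
R [16:50, 17:50] → before → candidate.
V [15:15, 20:40] → overlaps → excluded.
Among candidates, latest start is 16:50 → R.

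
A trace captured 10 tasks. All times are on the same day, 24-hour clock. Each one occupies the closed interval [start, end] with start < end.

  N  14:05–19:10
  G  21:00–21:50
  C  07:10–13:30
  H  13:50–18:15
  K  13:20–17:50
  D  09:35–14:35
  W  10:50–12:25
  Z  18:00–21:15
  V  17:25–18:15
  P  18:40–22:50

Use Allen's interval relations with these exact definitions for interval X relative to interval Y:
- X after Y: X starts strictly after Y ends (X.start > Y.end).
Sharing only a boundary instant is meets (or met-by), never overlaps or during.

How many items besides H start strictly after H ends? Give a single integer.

2

Target H = [13:50, 18:15].
C [07:10, 13:30] → before → no.
D [09:35, 14:35] → overlaps → no.
G [21:00, 21:50] → after → counts.
K [13:20, 17:50] → overlaps → no.
N [14:05, 19:10] → overlapped-by → no.
P [18:40, 22:50] → after → counts.
V [17:25, 18:15] → finishes → no.
W [10:50, 12:25] → before → no.
Z [18:00, 21:15] → overlapped-by → no.
Total: 2.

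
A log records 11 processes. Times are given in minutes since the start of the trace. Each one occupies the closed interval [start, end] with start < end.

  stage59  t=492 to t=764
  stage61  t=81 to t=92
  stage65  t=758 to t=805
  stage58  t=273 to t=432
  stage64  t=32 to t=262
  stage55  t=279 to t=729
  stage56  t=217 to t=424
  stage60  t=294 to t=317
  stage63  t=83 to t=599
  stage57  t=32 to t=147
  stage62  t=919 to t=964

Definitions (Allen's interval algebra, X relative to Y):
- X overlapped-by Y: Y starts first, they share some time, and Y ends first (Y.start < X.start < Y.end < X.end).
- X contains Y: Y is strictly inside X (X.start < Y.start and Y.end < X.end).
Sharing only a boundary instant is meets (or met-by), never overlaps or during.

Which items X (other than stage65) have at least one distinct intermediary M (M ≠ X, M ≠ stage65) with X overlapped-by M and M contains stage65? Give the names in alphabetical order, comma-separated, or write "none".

none

Target stage65 = [t=758, t=805].
Intermediaries M with M contains stage65: none.
Union: none.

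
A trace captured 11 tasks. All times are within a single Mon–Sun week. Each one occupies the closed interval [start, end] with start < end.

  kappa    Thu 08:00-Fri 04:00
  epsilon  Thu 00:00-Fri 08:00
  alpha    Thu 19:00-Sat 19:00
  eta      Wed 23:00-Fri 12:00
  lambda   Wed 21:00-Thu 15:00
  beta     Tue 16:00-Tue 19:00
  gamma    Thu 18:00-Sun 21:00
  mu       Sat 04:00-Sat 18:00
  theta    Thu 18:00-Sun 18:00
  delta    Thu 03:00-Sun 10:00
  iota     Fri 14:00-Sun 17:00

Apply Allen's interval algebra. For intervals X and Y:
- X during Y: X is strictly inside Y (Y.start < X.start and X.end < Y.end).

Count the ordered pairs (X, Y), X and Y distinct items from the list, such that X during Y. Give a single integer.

14

Checking all 110 ordered pairs for relation 'during'; matching pairs in alphabetical order:
(alpha, delta): alpha during delta ✓
(alpha, gamma): alpha during gamma ✓
(alpha, theta): alpha during theta ✓
(epsilon, eta): epsilon during eta ✓
(iota, gamma): iota during gamma ✓
(iota, theta): iota during theta ✓
(kappa, delta): kappa during delta ✓
(kappa, epsilon): kappa during epsilon ✓
(kappa, eta): kappa during eta ✓
(mu, alpha): mu during alpha ✓
(mu, delta): mu during delta ✓
(mu, gamma): mu during gamma ✓
(mu, iota): mu during iota ✓
(mu, theta): mu during theta ✓
Count: 14.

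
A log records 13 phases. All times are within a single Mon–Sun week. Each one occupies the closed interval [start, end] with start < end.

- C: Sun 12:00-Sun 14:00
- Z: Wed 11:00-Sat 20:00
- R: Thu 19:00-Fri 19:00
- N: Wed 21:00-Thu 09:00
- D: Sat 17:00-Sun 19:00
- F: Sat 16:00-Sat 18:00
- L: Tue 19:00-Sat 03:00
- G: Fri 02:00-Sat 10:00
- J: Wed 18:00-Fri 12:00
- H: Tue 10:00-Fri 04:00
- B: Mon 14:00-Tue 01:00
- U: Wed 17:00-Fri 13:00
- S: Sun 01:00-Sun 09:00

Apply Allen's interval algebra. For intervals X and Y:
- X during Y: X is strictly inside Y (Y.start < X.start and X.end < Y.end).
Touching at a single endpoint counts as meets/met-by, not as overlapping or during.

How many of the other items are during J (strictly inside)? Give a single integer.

1

Target J = [Wed 18:00, Fri 12:00].
B [Mon 14:00, Tue 01:00] → before → no.
C [Sun 12:00, Sun 14:00] → after → no.
D [Sat 17:00, Sun 19:00] → after → no.
F [Sat 16:00, Sat 18:00] → after → no.
G [Fri 02:00, Sat 10:00] → overlapped-by → no.
H [Tue 10:00, Fri 04:00] → overlaps → no.
L [Tue 19:00, Sat 03:00] → contains → no.
N [Wed 21:00, Thu 09:00] → during → counts.
R [Thu 19:00, Fri 19:00] → overlapped-by → no.
S [Sun 01:00, Sun 09:00] → after → no.
U [Wed 17:00, Fri 13:00] → contains → no.
Z [Wed 11:00, Sat 20:00] → contains → no.
Total: 1.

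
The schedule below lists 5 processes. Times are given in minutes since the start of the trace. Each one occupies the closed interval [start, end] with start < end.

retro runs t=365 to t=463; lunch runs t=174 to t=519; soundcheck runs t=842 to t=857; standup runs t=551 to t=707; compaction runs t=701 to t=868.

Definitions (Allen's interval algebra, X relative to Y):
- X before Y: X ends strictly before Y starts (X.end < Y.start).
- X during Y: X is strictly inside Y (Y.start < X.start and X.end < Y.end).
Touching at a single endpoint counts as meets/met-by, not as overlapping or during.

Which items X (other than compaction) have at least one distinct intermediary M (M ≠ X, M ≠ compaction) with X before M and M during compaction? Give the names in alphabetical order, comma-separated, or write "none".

Target compaction = [t=701, t=868].
Intermediaries M with M during compaction: soundcheck.
Via soundcheck — items with X before soundcheck: lunch, retro, standup.
Union: lunch, retro, standup.

lunch, retro, standup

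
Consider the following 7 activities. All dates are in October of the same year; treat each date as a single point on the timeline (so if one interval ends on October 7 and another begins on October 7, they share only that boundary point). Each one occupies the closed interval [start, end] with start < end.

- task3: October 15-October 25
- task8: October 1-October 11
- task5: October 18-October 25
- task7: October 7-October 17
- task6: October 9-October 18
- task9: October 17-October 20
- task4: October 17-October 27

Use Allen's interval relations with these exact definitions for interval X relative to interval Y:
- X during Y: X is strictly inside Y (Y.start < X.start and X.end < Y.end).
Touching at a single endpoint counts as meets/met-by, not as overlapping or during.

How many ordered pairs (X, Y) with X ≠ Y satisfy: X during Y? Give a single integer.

Checking all 42 ordered pairs for relation 'during'; matching pairs in alphabetical order:
(task5, task4): task5 during task4 ✓
(task9, task3): task9 during task3 ✓
Count: 2.

2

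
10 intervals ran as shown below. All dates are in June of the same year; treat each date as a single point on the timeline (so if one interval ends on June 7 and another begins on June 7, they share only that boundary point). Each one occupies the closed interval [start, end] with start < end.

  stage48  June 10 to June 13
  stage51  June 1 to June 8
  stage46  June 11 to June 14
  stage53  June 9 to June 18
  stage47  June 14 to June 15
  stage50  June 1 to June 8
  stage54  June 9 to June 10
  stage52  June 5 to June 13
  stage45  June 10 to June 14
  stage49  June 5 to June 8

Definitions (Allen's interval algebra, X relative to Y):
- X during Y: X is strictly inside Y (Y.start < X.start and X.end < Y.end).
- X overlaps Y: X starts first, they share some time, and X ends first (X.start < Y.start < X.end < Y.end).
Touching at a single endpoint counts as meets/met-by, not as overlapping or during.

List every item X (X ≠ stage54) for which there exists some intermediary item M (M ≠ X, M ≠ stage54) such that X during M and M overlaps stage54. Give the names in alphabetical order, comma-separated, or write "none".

none

Target stage54 = [June 9, June 10].
Intermediaries M with M overlaps stage54: none.
Union: none.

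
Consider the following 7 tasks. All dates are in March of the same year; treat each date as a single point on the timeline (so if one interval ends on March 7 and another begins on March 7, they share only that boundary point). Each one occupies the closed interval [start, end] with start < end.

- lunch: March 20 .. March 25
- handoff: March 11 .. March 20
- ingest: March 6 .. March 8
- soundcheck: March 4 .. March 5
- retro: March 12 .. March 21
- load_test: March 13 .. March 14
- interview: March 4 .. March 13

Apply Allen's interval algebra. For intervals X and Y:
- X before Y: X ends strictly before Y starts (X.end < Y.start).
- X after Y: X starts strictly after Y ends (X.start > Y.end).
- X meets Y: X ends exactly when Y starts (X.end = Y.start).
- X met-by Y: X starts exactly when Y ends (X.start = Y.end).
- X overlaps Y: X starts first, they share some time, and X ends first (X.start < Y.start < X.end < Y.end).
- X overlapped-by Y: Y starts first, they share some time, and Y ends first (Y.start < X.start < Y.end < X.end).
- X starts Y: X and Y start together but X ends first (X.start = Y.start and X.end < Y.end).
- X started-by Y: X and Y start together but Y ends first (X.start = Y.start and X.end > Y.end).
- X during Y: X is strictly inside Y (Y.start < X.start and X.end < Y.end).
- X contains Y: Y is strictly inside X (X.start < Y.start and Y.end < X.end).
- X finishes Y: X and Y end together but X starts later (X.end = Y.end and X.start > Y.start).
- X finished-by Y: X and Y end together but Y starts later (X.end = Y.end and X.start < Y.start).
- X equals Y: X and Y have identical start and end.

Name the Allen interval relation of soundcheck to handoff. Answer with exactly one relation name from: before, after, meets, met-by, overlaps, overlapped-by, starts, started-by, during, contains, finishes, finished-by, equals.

soundcheck = [March 4, March 5]; handoff = [March 11, March 20].
Compare endpoints: soundcheck.start < handoff.start, soundcheck.start < handoff.end, soundcheck.end < handoff.start, soundcheck.end < handoff.end.
That pattern is 'before'.

before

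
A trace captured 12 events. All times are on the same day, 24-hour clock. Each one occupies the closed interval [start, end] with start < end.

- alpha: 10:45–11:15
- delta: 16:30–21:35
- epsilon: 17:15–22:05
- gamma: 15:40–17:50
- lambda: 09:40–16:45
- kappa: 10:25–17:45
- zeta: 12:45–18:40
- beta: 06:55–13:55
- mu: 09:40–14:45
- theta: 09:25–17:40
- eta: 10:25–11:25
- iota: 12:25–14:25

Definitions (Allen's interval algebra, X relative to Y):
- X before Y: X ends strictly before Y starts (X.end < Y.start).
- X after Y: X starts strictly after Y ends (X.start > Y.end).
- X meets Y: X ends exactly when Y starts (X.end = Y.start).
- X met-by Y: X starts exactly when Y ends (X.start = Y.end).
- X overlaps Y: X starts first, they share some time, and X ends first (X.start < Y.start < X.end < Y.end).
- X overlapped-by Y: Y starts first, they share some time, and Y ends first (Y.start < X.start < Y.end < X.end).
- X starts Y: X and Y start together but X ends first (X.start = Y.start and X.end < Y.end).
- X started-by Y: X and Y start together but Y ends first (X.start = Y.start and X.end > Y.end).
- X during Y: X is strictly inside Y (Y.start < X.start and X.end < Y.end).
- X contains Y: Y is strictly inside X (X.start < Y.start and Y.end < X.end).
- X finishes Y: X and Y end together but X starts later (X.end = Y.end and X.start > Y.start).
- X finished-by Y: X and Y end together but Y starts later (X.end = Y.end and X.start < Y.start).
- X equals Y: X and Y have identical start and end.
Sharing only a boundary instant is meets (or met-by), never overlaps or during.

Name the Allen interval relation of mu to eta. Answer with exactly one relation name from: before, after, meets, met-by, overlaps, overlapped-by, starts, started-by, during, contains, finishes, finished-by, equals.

contains

mu = [09:40, 14:45]; eta = [10:25, 11:25].
Compare endpoints: mu.start < eta.start, mu.start < eta.end, mu.end > eta.start, mu.end > eta.end.
That pattern is 'contains'.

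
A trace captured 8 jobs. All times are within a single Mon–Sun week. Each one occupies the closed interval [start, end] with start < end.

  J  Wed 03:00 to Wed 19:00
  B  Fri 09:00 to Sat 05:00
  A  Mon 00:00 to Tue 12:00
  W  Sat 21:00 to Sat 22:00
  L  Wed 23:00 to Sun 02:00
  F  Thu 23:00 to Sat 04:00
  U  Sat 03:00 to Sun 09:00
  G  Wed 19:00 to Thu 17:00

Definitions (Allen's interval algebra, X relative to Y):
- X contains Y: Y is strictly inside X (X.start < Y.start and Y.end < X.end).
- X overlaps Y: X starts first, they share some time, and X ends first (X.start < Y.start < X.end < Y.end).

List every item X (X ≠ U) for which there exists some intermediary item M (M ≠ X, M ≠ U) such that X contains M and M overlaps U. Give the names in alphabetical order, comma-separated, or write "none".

L

Target U = [Sat 03:00, Sun 09:00].
Intermediaries M with M overlaps U: B, F, L.
Via B — items with X contains B: L.
Via F — items with X contains F: L.
Via L — items with X contains L: none.
Union: L.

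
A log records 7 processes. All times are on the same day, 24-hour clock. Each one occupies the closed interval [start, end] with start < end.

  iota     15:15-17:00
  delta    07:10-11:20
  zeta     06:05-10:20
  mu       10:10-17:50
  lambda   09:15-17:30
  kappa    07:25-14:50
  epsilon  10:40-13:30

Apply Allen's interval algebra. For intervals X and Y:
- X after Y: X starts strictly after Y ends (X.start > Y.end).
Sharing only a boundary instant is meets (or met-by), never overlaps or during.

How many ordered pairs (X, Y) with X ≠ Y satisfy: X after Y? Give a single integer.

Checking all 42 ordered pairs for relation 'after'; matching pairs in alphabetical order:
(epsilon, zeta): epsilon after zeta ✓
(iota, delta): iota after delta ✓
(iota, epsilon): iota after epsilon ✓
(iota, kappa): iota after kappa ✓
(iota, zeta): iota after zeta ✓
Count: 5.

5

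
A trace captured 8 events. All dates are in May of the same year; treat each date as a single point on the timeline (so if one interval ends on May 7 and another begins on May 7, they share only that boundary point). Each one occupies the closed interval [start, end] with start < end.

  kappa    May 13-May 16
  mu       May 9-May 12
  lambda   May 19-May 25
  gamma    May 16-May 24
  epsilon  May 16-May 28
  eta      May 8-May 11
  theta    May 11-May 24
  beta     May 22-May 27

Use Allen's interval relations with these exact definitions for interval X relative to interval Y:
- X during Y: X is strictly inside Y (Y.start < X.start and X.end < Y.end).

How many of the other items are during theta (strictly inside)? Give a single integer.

Target theta = [May 11, May 24].
beta [May 22, May 27] → overlapped-by → no.
epsilon [May 16, May 28] → overlapped-by → no.
eta [May 8, May 11] → meets → no.
gamma [May 16, May 24] → finishes → no.
kappa [May 13, May 16] → during → counts.
lambda [May 19, May 25] → overlapped-by → no.
mu [May 9, May 12] → overlaps → no.
Total: 1.

1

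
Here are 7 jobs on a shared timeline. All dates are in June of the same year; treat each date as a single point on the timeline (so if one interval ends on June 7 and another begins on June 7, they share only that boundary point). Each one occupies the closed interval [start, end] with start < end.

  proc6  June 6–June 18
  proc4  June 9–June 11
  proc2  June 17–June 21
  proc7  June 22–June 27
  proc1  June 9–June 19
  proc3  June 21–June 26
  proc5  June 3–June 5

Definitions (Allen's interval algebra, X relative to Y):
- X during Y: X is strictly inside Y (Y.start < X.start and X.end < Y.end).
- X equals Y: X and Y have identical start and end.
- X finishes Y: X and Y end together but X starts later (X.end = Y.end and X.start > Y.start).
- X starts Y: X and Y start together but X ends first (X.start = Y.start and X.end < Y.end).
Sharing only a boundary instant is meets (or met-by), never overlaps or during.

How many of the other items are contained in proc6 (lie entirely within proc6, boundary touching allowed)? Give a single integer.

Target proc6 = [June 6, June 18].
proc1 [June 9, June 19] → overlapped-by → no.
proc2 [June 17, June 21] → overlapped-by → no.
proc3 [June 21, June 26] → after → no.
proc4 [June 9, June 11] → during → counts.
proc5 [June 3, June 5] → before → no.
proc7 [June 22, June 27] → after → no.
Total: 1.

1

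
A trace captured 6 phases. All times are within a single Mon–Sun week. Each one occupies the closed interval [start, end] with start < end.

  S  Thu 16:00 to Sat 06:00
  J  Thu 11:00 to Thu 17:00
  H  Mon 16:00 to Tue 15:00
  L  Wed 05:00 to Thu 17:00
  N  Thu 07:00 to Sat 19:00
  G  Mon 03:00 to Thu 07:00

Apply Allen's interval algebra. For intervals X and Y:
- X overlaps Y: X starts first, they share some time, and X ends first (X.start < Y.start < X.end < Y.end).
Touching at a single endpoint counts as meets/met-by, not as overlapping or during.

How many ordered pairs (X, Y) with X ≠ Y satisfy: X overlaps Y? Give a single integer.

4

Checking all 30 ordered pairs for relation 'overlaps'; matching pairs in alphabetical order:
(G, L): G overlaps L ✓
(J, S): J overlaps S ✓
(L, N): L overlaps N ✓
(L, S): L overlaps S ✓
Count: 4.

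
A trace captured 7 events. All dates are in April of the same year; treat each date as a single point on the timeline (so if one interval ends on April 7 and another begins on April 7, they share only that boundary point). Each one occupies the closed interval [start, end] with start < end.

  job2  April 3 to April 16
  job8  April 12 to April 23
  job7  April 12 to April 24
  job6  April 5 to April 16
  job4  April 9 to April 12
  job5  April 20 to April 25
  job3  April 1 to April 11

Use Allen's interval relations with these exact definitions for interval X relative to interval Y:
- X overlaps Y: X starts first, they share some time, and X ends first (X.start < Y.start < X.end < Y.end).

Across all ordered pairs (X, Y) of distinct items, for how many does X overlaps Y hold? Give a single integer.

9

Checking all 42 ordered pairs for relation 'overlaps'; matching pairs in alphabetical order:
(job2, job7): job2 overlaps job7 ✓
(job2, job8): job2 overlaps job8 ✓
(job3, job2): job3 overlaps job2 ✓
(job3, job4): job3 overlaps job4 ✓
(job3, job6): job3 overlaps job6 ✓
(job6, job7): job6 overlaps job7 ✓
(job6, job8): job6 overlaps job8 ✓
(job7, job5): job7 overlaps job5 ✓
(job8, job5): job8 overlaps job5 ✓
Count: 9.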